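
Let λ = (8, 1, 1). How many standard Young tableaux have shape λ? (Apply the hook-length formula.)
# SYT of shape (8, 1, 1) = 36

Hook-length formula: f^λ = n! / Π hook(c), product over all cells c of the Young diagram. For λ = (8, 1, 1), n = 10 boxes. Hook lengths by row (left-to-right, top-to-bottom): [10, 7, 6, 5, 4, 3, 2, 1]; [2]; [1]. Product of hooks = 100800. So f^λ = 10! / 100800 = 3628800 / 100800 = 36.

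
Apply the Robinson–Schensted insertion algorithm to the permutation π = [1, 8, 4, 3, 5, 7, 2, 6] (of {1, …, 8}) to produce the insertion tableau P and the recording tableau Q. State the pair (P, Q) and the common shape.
P = [1, 2, 5, 6] / [3, 7] / [4] / [8];  Q = [1, 2, 5, 6] / [3, 8] / [4] / [7];  common shape = (4, 2, 1, 1)

Row-insert the values π_1, π_2, … into P one at a time, bumping the leftmost entry strictly greater than the inserted value down to the next row. The recording tableau Q records, in position (i, j), the step at which that cell was added to P.
  Insert 1 (step 1): P = [1];  Q = [1]
  Insert 8 (step 2): P = [1, 8];  Q = [1, 2]
  Insert 4 (step 3): P = [1, 4] / [8];  Q = [1, 2] / [3]
  Insert 3 (step 4): P = [1, 3] / [4] / [8];  Q = [1, 2] / [3] / [4]
  Insert 5 (step 5): P = [1, 3, 5] / [4] / [8];  Q = [1, 2, 5] / [3] / [4]
  Insert 7 (step 6): P = [1, 3, 5, 7] / [4] / [8];  Q = [1, 2, 5, 6] / [3] / [4]
  Insert 2 (step 7): P = [1, 2, 5, 7] / [3] / [4] / [8];  Q = [1, 2, 5, 6] / [3] / [4] / [7]
  Insert 6 (step 8): P = [1, 2, 5, 6] / [3, 7] / [4] / [8];  Q = [1, 2, 5, 6] / [3, 8] / [4] / [7]
Final shape: (4, 2, 1, 1).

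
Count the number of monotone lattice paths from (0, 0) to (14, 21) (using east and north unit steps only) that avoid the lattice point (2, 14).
Number of paths = 2313912840

Total paths from (0, 0) to (14, 21): C(35, 14) = 2319959400. Paths through (2, 14): (paths (0, 0) → (2, 14)) × (paths (2, 14) → (14, 21)) = C(16, 2) · C(19, 12) = 120 · 50388 = 6046560. Avoidance count = 2319959400 − 6046560 = 2313912840.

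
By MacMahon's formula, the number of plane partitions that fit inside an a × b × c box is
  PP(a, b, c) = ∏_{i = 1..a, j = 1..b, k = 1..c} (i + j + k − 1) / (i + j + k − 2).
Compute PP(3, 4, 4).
PP(3, 4, 4) = 24696

Evaluate the triple product over i = 1..3, j = 1..4, k = 1..4. The factors are (2/1) · (3/2) · (4/3) · (5/4) · (3/2) · (4/3) · (5/4) · (6/5) · … (48 factors total). The numerators and denominators telescope so the product is an integer; carrying out the multiplication exactly gives PP(3, 4, 4) = 24696.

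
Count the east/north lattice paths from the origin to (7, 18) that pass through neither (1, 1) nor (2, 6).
Number of paths = 179798

Inclusion–exclusion. Total paths: C(25, 7) = 480700. Through P₁: C(2, 1)·C(23, 6) = 201894. Through P₂: C(8, 2)·C(17, 5) = 173264. Since P₁ is strictly southwest of P₂, a monotone path through both must visit P₁ then P₂; paths through both = C(2, 1)·C(6, 1)·C(17, 5) = 74256. Avoid both = 480700 − 201894 − 173264 + 74256 = 179798.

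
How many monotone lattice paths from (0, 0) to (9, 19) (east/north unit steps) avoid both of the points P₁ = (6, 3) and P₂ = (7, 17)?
Number of paths = 4756440

Inclusion–exclusion. Total paths: C(28, 9) = 6906900. Through P₁: C(9, 6)·C(19, 3) = 81396. Through P₂: C(24, 7)·C(4, 2) = 2076624. Since P₁ is strictly southwest of P₂, a monotone path through both must visit P₁ then P₂; paths through both = C(9, 6)·C(15, 1)·C(4, 2) = 7560. Avoid both = 6906900 − 81396 − 2076624 + 7560 = 4756440.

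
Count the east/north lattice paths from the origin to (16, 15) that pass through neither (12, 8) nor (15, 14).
Number of paths = 125015535

Inclusion–exclusion. Total paths: C(31, 16) = 300540195. Through P₁: C(20, 12)·C(11, 4) = 41570100. Through P₂: C(29, 15)·C(2, 1) = 155117520. Since P₁ is strictly southwest of P₂, a monotone path through both must visit P₁ then P₂; paths through both = C(20, 12)·C(9, 3)·C(2, 1) = 21162960. Avoid both = 300540195 − 41570100 − 155117520 + 21162960 = 125015535.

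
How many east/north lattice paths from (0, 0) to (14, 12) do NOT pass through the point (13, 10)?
Number of paths = 6225502

Total paths from (0, 0) to (14, 12): C(26, 14) = 9657700. Paths through (13, 10): (paths (0, 0) → (13, 10)) × (paths (13, 10) → (14, 12)) = C(23, 13) · C(3, 1) = 1144066 · 3 = 3432198. Avoidance count = 9657700 − 3432198 = 6225502.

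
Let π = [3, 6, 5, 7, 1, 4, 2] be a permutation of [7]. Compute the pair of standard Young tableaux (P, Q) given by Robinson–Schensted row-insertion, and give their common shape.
P = [1, 2, 7] / [3, 4] / [5] / [6];  Q = [1, 2, 4] / [3, 6] / [5] / [7];  common shape = (3, 2, 1, 1)

Row-insert the values π_1, π_2, … into P one at a time, bumping the leftmost entry strictly greater than the inserted value down to the next row. The recording tableau Q records, in position (i, j), the step at which that cell was added to P.
  Insert 3 (step 1): P = [3];  Q = [1]
  Insert 6 (step 2): P = [3, 6];  Q = [1, 2]
  Insert 5 (step 3): P = [3, 5] / [6];  Q = [1, 2] / [3]
  Insert 7 (step 4): P = [3, 5, 7] / [6];  Q = [1, 2, 4] / [3]
  Insert 1 (step 5): P = [1, 5, 7] / [3] / [6];  Q = [1, 2, 4] / [3] / [5]
  Insert 4 (step 6): P = [1, 4, 7] / [3, 5] / [6];  Q = [1, 2, 4] / [3, 6] / [5]
  Insert 2 (step 7): P = [1, 2, 7] / [3, 4] / [5] / [6];  Q = [1, 2, 4] / [3, 6] / [5] / [7]
Final shape: (3, 2, 1, 1).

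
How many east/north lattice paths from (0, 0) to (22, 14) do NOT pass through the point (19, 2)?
Number of paths = 3796201650

Total paths from (0, 0) to (22, 14): C(36, 22) = 3796297200. Paths through (19, 2): (paths (0, 0) → (19, 2)) × (paths (19, 2) → (22, 14)) = C(21, 19) · C(15, 3) = 210 · 455 = 95550. Avoidance count = 3796297200 − 95550 = 3796201650.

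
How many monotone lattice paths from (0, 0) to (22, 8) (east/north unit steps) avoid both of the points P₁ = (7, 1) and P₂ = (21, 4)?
Number of paths = 4452523

Inclusion–exclusion. Total paths: C(30, 22) = 5852925. Through P₁: C(8, 7)·C(22, 15) = 1364352. Through P₂: C(25, 21)·C(5, 1) = 63250. Since P₁ is strictly southwest of P₂, a monotone path through both must visit P₁ then P₂; paths through both = C(8, 7)·C(17, 14)·C(5, 1) = 27200. Avoid both = 5852925 − 1364352 − 63250 + 27200 = 4452523.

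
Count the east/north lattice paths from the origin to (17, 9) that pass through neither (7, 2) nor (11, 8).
Number of paths = 1948268

Inclusion–exclusion. Total paths: C(26, 17) = 3124550. Through P₁: C(9, 7)·C(17, 10) = 700128. Through P₂: C(19, 11)·C(7, 6) = 529074. Since P₁ is strictly southwest of P₂, a monotone path through both must visit P₁ then P₂; paths through both = C(9, 7)·C(10, 4)·C(7, 6) = 52920. Avoid both = 3124550 − 700128 − 529074 + 52920 = 1948268.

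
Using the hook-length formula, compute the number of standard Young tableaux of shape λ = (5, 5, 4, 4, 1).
# SYT of shape (5, 5, 4, 4, 1) = 7759752

Hook-length formula: f^λ = n! / Π hook(c), product over all cells c of the Young diagram. For λ = (5, 5, 4, 4, 1), n = 19 boxes. Hook lengths by row (left-to-right, top-to-bottom): [9, 7, 6, 5, 2]; [8, 6, 5, 4, 1]; [6, 4, 3, 2]; [5, 3, 2, 1]; [1]. Product of hooks = 15676416000. So f^λ = 19! / 15676416000 = 121645100408832000 / 15676416000 = 7759752.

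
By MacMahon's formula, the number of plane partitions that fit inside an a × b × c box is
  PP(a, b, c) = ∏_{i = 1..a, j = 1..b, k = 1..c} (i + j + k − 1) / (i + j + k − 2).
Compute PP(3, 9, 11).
PP(3, 9, 11) = 44648855844320

Evaluate the triple product over i = 1..3, j = 1..9, k = 1..11. The factors are (2/1) · (3/2) · (4/3) · (5/4) · (6/5) · (7/6) · (8/7) · (9/8) · … (297 factors total). The numerators and denominators telescope so the product is an integer; carrying out the multiplication exactly gives PP(3, 9, 11) = 44648855844320.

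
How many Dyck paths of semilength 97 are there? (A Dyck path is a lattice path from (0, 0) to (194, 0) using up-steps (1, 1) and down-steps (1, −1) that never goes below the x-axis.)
C_97 = 14657929356129575437016877846657032761712954950899755100

These Dyck paths are counted by the Catalan number C_n = (1/(n + 1)) · C(2n, n). For n = 97: C_97 = (1/98) · C(194, 97) = 1436477076900698392827654028972389210647869585188175999800/98 = 14657929356129575437016877846657032761712954950899755100.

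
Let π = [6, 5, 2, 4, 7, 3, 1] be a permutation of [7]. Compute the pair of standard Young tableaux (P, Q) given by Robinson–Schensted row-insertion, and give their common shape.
P = [1, 3, 7] / [2] / [4] / [5] / [6];  Q = [1, 4, 5] / [2] / [3] / [6] / [7];  common shape = (3, 1, 1, 1, 1)

Row-insert the values π_1, π_2, … into P one at a time, bumping the leftmost entry strictly greater than the inserted value down to the next row. The recording tableau Q records, in position (i, j), the step at which that cell was added to P.
  Insert 6 (step 1): P = [6];  Q = [1]
  Insert 5 (step 2): P = [5] / [6];  Q = [1] / [2]
  Insert 2 (step 3): P = [2] / [5] / [6];  Q = [1] / [2] / [3]
  Insert 4 (step 4): P = [2, 4] / [5] / [6];  Q = [1, 4] / [2] / [3]
  Insert 7 (step 5): P = [2, 4, 7] / [5] / [6];  Q = [1, 4, 5] / [2] / [3]
  Insert 3 (step 6): P = [2, 3, 7] / [4] / [5] / [6];  Q = [1, 4, 5] / [2] / [3] / [6]
  Insert 1 (step 7): P = [1, 3, 7] / [2] / [4] / [5] / [6];  Q = [1, 4, 5] / [2] / [3] / [6] / [7]
Final shape: (3, 1, 1, 1, 1).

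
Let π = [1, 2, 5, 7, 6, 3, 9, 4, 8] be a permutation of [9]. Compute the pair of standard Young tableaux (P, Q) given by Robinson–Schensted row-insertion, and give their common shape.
P = [1, 2, 3, 4, 8] / [5, 6, 9] / [7];  Q = [1, 2, 3, 4, 7] / [5, 8, 9] / [6];  common shape = (5, 3, 1)

Row-insert the values π_1, π_2, … into P one at a time, bumping the leftmost entry strictly greater than the inserted value down to the next row. The recording tableau Q records, in position (i, j), the step at which that cell was added to P.
  Insert 1 (step 1): P = [1];  Q = [1]
  Insert 2 (step 2): P = [1, 2];  Q = [1, 2]
  Insert 5 (step 3): P = [1, 2, 5];  Q = [1, 2, 3]
  Insert 7 (step 4): P = [1, 2, 5, 7];  Q = [1, 2, 3, 4]
  Insert 6 (step 5): P = [1, 2, 5, 6] / [7];  Q = [1, 2, 3, 4] / [5]
  Insert 3 (step 6): P = [1, 2, 3, 6] / [5] / [7];  Q = [1, 2, 3, 4] / [5] / [6]
  Insert 9 (step 7): P = [1, 2, 3, 6, 9] / [5] / [7];  Q = [1, 2, 3, 4, 7] / [5] / [6]
  Insert 4 (step 8): P = [1, 2, 3, 4, 9] / [5, 6] / [7];  Q = [1, 2, 3, 4, 7] / [5, 8] / [6]
  Insert 8 (step 9): P = [1, 2, 3, 4, 8] / [5, 6, 9] / [7];  Q = [1, 2, 3, 4, 7] / [5, 8, 9] / [6]
Final shape: (5, 3, 1).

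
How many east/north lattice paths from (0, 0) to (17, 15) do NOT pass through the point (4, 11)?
Number of paths = 562474020

Total paths from (0, 0) to (17, 15): C(32, 17) = 565722720. Paths through (4, 11): (paths (0, 0) → (4, 11)) × (paths (4, 11) → (17, 15)) = C(15, 4) · C(17, 13) = 1365 · 2380 = 3248700. Avoidance count = 565722720 − 3248700 = 562474020.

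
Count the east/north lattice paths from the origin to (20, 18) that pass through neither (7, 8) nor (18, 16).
Number of paths = 15910388340

Inclusion–exclusion. Total paths: C(38, 20) = 33578000610. Through P₁: C(15, 7)·C(23, 13) = 7362064710. Through P₂: C(34, 18)·C(4, 2) = 13223768580. Since P₁ is strictly southwest of P₂, a monotone path through both must visit P₁ then P₂; paths through both = C(15, 7)·C(19, 11)·C(4, 2) = 2918221020. Avoid both = 33578000610 − 7362064710 − 13223768580 + 2918221020 = 15910388340.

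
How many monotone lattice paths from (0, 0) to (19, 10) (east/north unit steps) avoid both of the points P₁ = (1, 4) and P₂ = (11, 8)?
Number of paths = 16181065

Inclusion–exclusion. Total paths: C(29, 19) = 20030010. Through P₁: C(5, 1)·C(24, 18) = 672980. Through P₂: C(19, 11)·C(10, 8) = 3401190. Since P₁ is strictly southwest of P₂, a monotone path through both must visit P₁ then P₂; paths through both = C(5, 1)·C(14, 10)·C(10, 8) = 225225. Avoid both = 20030010 − 672980 − 3401190 + 225225 = 16181065.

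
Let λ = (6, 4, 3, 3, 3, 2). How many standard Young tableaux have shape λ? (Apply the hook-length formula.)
# SYT of shape (6, 4, 3, 3, 3, 2) = 299984958

Hook-length formula: f^λ = n! / Π hook(c), product over all cells c of the Young diagram. For λ = (6, 4, 3, 3, 3, 2), n = 21 boxes. Hook lengths by row (left-to-right, top-to-bottom): [11, 10, 8, 4, 2, 1]; [8, 7, 5, 1]; [6, 5, 3]; [5, 4, 2]; [4, 3, 1]; [2, 1]. Product of hooks = 170311680000. So f^λ = 21! / 170311680000 = 51090942171709440000 / 170311680000 = 299984958.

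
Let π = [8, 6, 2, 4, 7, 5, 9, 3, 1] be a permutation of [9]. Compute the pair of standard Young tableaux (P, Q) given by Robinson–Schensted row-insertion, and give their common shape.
P = [1, 3, 5, 9] / [2, 7] / [4] / [6] / [8];  Q = [1, 4, 5, 7] / [2, 6] / [3] / [8] / [9];  common shape = (4, 2, 1, 1, 1)

Row-insert the values π_1, π_2, … into P one at a time, bumping the leftmost entry strictly greater than the inserted value down to the next row. The recording tableau Q records, in position (i, j), the step at which that cell was added to P.
  Insert 8 (step 1): P = [8];  Q = [1]
  Insert 6 (step 2): P = [6] / [8];  Q = [1] / [2]
  Insert 2 (step 3): P = [2] / [6] / [8];  Q = [1] / [2] / [3]
  Insert 4 (step 4): P = [2, 4] / [6] / [8];  Q = [1, 4] / [2] / [3]
  Insert 7 (step 5): P = [2, 4, 7] / [6] / [8];  Q = [1, 4, 5] / [2] / [3]
  Insert 5 (step 6): P = [2, 4, 5] / [6, 7] / [8];  Q = [1, 4, 5] / [2, 6] / [3]
  Insert 9 (step 7): P = [2, 4, 5, 9] / [6, 7] / [8];  Q = [1, 4, 5, 7] / [2, 6] / [3]
  Insert 3 (step 8): P = [2, 3, 5, 9] / [4, 7] / [6] / [8];  Q = [1, 4, 5, 7] / [2, 6] / [3] / [8]
  Insert 1 (step 9): P = [1, 3, 5, 9] / [2, 7] / [4] / [6] / [8];  Q = [1, 4, 5, 7] / [2, 6] / [3] / [8] / [9]
Final shape: (4, 2, 1, 1, 1).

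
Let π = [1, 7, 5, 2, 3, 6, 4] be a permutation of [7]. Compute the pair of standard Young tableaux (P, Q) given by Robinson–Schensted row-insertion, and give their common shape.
P = [1, 2, 3, 4] / [5, 6] / [7];  Q = [1, 2, 5, 6] / [3, 7] / [4];  common shape = (4, 2, 1)

Row-insert the values π_1, π_2, … into P one at a time, bumping the leftmost entry strictly greater than the inserted value down to the next row. The recording tableau Q records, in position (i, j), the step at which that cell was added to P.
  Insert 1 (step 1): P = [1];  Q = [1]
  Insert 7 (step 2): P = [1, 7];  Q = [1, 2]
  Insert 5 (step 3): P = [1, 5] / [7];  Q = [1, 2] / [3]
  Insert 2 (step 4): P = [1, 2] / [5] / [7];  Q = [1, 2] / [3] / [4]
  Insert 3 (step 5): P = [1, 2, 3] / [5] / [7];  Q = [1, 2, 5] / [3] / [4]
  Insert 6 (step 6): P = [1, 2, 3, 6] / [5] / [7];  Q = [1, 2, 5, 6] / [3] / [4]
  Insert 4 (step 7): P = [1, 2, 3, 4] / [5, 6] / [7];  Q = [1, 2, 5, 6] / [3, 7] / [4]
Final shape: (4, 2, 1).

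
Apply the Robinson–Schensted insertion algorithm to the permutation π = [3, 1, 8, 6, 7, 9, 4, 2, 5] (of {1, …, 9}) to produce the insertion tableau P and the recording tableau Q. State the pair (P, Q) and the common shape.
P = [1, 2, 5, 9] / [3, 4, 7] / [6] / [8];  Q = [1, 3, 5, 6] / [2, 4, 9] / [7] / [8];  common shape = (4, 3, 1, 1)

Row-insert the values π_1, π_2, … into P one at a time, bumping the leftmost entry strictly greater than the inserted value down to the next row. The recording tableau Q records, in position (i, j), the step at which that cell was added to P.
  Insert 3 (step 1): P = [3];  Q = [1]
  Insert 1 (step 2): P = [1] / [3];  Q = [1] / [2]
  Insert 8 (step 3): P = [1, 8] / [3];  Q = [1, 3] / [2]
  Insert 6 (step 4): P = [1, 6] / [3, 8];  Q = [1, 3] / [2, 4]
  Insert 7 (step 5): P = [1, 6, 7] / [3, 8];  Q = [1, 3, 5] / [2, 4]
  Insert 9 (step 6): P = [1, 6, 7, 9] / [3, 8];  Q = [1, 3, 5, 6] / [2, 4]
  Insert 4 (step 7): P = [1, 4, 7, 9] / [3, 6] / [8];  Q = [1, 3, 5, 6] / [2, 4] / [7]
  Insert 2 (step 8): P = [1, 2, 7, 9] / [3, 4] / [6] / [8];  Q = [1, 3, 5, 6] / [2, 4] / [7] / [8]
  Insert 5 (step 9): P = [1, 2, 5, 9] / [3, 4, 7] / [6] / [8];  Q = [1, 3, 5, 6] / [2, 4, 9] / [7] / [8]
Final shape: (4, 3, 1, 1).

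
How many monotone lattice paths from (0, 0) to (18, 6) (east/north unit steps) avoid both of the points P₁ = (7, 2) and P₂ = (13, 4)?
Number of paths = 56644

Inclusion–exclusion. Total paths: C(24, 18) = 134596. Through P₁: C(9, 7)·C(15, 11) = 49140. Through P₂: C(17, 13)·C(7, 5) = 49980. Since P₁ is strictly southwest of P₂, a monotone path through both must visit P₁ then P₂; paths through both = C(9, 7)·C(8, 6)·C(7, 5) = 21168. Avoid both = 134596 − 49140 − 49980 + 21168 = 56644.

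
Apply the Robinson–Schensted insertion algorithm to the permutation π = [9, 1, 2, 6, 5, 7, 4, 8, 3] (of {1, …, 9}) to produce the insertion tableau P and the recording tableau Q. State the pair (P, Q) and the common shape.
P = [1, 2, 3, 7, 8] / [4] / [5] / [6] / [9];  Q = [1, 3, 4, 6, 8] / [2] / [5] / [7] / [9];  common shape = (5, 1, 1, 1, 1)

Row-insert the values π_1, π_2, … into P one at a time, bumping the leftmost entry strictly greater than the inserted value down to the next row. The recording tableau Q records, in position (i, j), the step at which that cell was added to P.
  Insert 9 (step 1): P = [9];  Q = [1]
  Insert 1 (step 2): P = [1] / [9];  Q = [1] / [2]
  Insert 2 (step 3): P = [1, 2] / [9];  Q = [1, 3] / [2]
  Insert 6 (step 4): P = [1, 2, 6] / [9];  Q = [1, 3, 4] / [2]
  Insert 5 (step 5): P = [1, 2, 5] / [6] / [9];  Q = [1, 3, 4] / [2] / [5]
  Insert 7 (step 6): P = [1, 2, 5, 7] / [6] / [9];  Q = [1, 3, 4, 6] / [2] / [5]
  Insert 4 (step 7): P = [1, 2, 4, 7] / [5] / [6] / [9];  Q = [1, 3, 4, 6] / [2] / [5] / [7]
  Insert 8 (step 8): P = [1, 2, 4, 7, 8] / [5] / [6] / [9];  Q = [1, 3, 4, 6, 8] / [2] / [5] / [7]
  Insert 3 (step 9): P = [1, 2, 3, 7, 8] / [4] / [5] / [6] / [9];  Q = [1, 3, 4, 6, 8] / [2] / [5] / [7] / [9]
Final shape: (5, 1, 1, 1, 1).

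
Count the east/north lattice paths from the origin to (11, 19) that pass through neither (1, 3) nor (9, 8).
Number of paths = 31885724

Inclusion–exclusion. Total paths: C(30, 11) = 54627300. Through P₁: C(4, 1)·C(26, 10) = 21246940. Through P₂: C(17, 9)·C(13, 2) = 1896180. Since P₁ is strictly southwest of P₂, a monotone path through both must visit P₁ then P₂; paths through both = C(4, 1)·C(13, 8)·C(13, 2) = 401544. Avoid both = 54627300 − 21246940 − 1896180 + 401544 = 31885724.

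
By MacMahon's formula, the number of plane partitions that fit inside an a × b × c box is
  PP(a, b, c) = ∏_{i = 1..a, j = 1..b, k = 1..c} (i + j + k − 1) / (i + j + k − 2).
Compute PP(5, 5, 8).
PP(5, 5, 8) = 235234907908

Evaluate the triple product over i = 1..5, j = 1..5, k = 1..8. The factors are (2/1) · (3/2) · (4/3) · (5/4) · (6/5) · (7/6) · (8/7) · (9/8) · … (200 factors total). The numerators and denominators telescope so the product is an integer; carrying out the multiplication exactly gives PP(5, 5, 8) = 235234907908.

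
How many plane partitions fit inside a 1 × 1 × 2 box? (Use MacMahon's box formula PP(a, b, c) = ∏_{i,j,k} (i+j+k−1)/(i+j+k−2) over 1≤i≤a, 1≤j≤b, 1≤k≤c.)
PP(1, 1, 2) = 3

Evaluate the triple product over i = 1..1, j = 1..1, k = 1..2. The factors are (2/1) · (3/2). The numerators and denominators telescope so the product is an integer; carrying out the multiplication exactly gives PP(1, 1, 2) = 3.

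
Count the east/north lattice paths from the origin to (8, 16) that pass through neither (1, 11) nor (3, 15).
Number of paths = 722151

Inclusion–exclusion. Total paths: C(24, 8) = 735471. Through P₁: C(12, 1)·C(12, 7) = 9504. Through P₂: C(18, 3)·C(6, 5) = 4896. Since P₁ is strictly southwest of P₂, a monotone path through both must visit P₁ then P₂; paths through both = C(12, 1)·C(6, 2)·C(6, 5) = 1080. Avoid both = 735471 − 9504 − 4896 + 1080 = 722151.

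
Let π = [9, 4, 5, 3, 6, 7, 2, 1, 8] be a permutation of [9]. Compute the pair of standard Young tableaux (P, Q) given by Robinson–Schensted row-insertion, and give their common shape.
P = [1, 5, 6, 7, 8] / [2] / [3] / [4] / [9];  Q = [1, 3, 5, 6, 9] / [2] / [4] / [7] / [8];  common shape = (5, 1, 1, 1, 1)

Row-insert the values π_1, π_2, … into P one at a time, bumping the leftmost entry strictly greater than the inserted value down to the next row. The recording tableau Q records, in position (i, j), the step at which that cell was added to P.
  Insert 9 (step 1): P = [9];  Q = [1]
  Insert 4 (step 2): P = [4] / [9];  Q = [1] / [2]
  Insert 5 (step 3): P = [4, 5] / [9];  Q = [1, 3] / [2]
  Insert 3 (step 4): P = [3, 5] / [4] / [9];  Q = [1, 3] / [2] / [4]
  Insert 6 (step 5): P = [3, 5, 6] / [4] / [9];  Q = [1, 3, 5] / [2] / [4]
  Insert 7 (step 6): P = [3, 5, 6, 7] / [4] / [9];  Q = [1, 3, 5, 6] / [2] / [4]
  Insert 2 (step 7): P = [2, 5, 6, 7] / [3] / [4] / [9];  Q = [1, 3, 5, 6] / [2] / [4] / [7]
  Insert 1 (step 8): P = [1, 5, 6, 7] / [2] / [3] / [4] / [9];  Q = [1, 3, 5, 6] / [2] / [4] / [7] / [8]
  Insert 8 (step 9): P = [1, 5, 6, 7, 8] / [2] / [3] / [4] / [9];  Q = [1, 3, 5, 6, 9] / [2] / [4] / [7] / [8]
Final shape: (5, 1, 1, 1, 1).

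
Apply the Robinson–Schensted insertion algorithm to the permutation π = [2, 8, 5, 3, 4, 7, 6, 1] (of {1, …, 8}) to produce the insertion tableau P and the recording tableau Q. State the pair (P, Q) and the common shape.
P = [1, 3, 4, 6] / [2, 7] / [5] / [8];  Q = [1, 2, 5, 6] / [3, 7] / [4] / [8];  common shape = (4, 2, 1, 1)

Row-insert the values π_1, π_2, … into P one at a time, bumping the leftmost entry strictly greater than the inserted value down to the next row. The recording tableau Q records, in position (i, j), the step at which that cell was added to P.
  Insert 2 (step 1): P = [2];  Q = [1]
  Insert 8 (step 2): P = [2, 8];  Q = [1, 2]
  Insert 5 (step 3): P = [2, 5] / [8];  Q = [1, 2] / [3]
  Insert 3 (step 4): P = [2, 3] / [5] / [8];  Q = [1, 2] / [3] / [4]
  Insert 4 (step 5): P = [2, 3, 4] / [5] / [8];  Q = [1, 2, 5] / [3] / [4]
  Insert 7 (step 6): P = [2, 3, 4, 7] / [5] / [8];  Q = [1, 2, 5, 6] / [3] / [4]
  Insert 6 (step 7): P = [2, 3, 4, 6] / [5, 7] / [8];  Q = [1, 2, 5, 6] / [3, 7] / [4]
  Insert 1 (step 8): P = [1, 3, 4, 6] / [2, 7] / [5] / [8];  Q = [1, 2, 5, 6] / [3, 7] / [4] / [8]
Final shape: (4, 2, 1, 1).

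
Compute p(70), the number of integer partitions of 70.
p(70) = 4087968

Compute p(n) via the recurrence p(n, m) = p(n, m−1) + p(n−m, m), where p(n, m) counts partitions of n with all parts ≤ m and p(n) = p(n, n). The base cases are p(0, m) = 1 and p(n, 0) = 0 for n > 0. Filling the table yields p(70) = 4087968. (Euler's pentagonal recurrence is an alternative.)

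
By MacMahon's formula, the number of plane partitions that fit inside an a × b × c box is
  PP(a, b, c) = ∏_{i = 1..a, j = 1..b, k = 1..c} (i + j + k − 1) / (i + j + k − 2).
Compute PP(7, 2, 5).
PP(7, 2, 5) = 169884

Evaluate the triple product over i = 1..7, j = 1..2, k = 1..5. The factors are (2/1) · (3/2) · (4/3) · (5/4) · (6/5) · (3/2) · (4/3) · (5/4) · … (70 factors total). The numerators and denominators telescope so the product is an integer; carrying out the multiplication exactly gives PP(7, 2, 5) = 169884.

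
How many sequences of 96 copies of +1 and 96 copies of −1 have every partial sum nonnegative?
C_96 = 3721443204405954385563870541379246659709506697378694300

These ballot sequences are counted by the Catalan number C_n = (1/(n + 1)) · C(2n, n). For n = 96: C_96 = (1/97) · C(192, 96) = 360979990827377575399695442513786925991822149645733347100/97 = 3721443204405954385563870541379246659709506697378694300.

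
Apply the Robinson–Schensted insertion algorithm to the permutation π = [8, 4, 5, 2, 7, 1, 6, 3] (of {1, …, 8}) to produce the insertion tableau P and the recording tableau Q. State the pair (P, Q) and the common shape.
P = [1, 3, 6] / [2, 5] / [4, 7] / [8];  Q = [1, 3, 5] / [2, 7] / [4, 8] / [6];  common shape = (3, 2, 2, 1)

Row-insert the values π_1, π_2, … into P one at a time, bumping the leftmost entry strictly greater than the inserted value down to the next row. The recording tableau Q records, in position (i, j), the step at which that cell was added to P.
  Insert 8 (step 1): P = [8];  Q = [1]
  Insert 4 (step 2): P = [4] / [8];  Q = [1] / [2]
  Insert 5 (step 3): P = [4, 5] / [8];  Q = [1, 3] / [2]
  Insert 2 (step 4): P = [2, 5] / [4] / [8];  Q = [1, 3] / [2] / [4]
  Insert 7 (step 5): P = [2, 5, 7] / [4] / [8];  Q = [1, 3, 5] / [2] / [4]
  Insert 1 (step 6): P = [1, 5, 7] / [2] / [4] / [8];  Q = [1, 3, 5] / [2] / [4] / [6]
  Insert 6 (step 7): P = [1, 5, 6] / [2, 7] / [4] / [8];  Q = [1, 3, 5] / [2, 7] / [4] / [6]
  Insert 3 (step 8): P = [1, 3, 6] / [2, 5] / [4, 7] / [8];  Q = [1, 3, 5] / [2, 7] / [4, 8] / [6]
Final shape: (3, 2, 2, 1).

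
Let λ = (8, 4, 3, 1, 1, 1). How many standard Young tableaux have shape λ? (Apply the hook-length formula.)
# SYT of shape (8, 4, 3, 1, 1, 1) = 6872250

Hook-length formula: f^λ = n! / Π hook(c), product over all cells c of the Young diagram. For λ = (8, 4, 3, 1, 1, 1), n = 18 boxes. Hook lengths by row (left-to-right, top-to-bottom): [13, 9, 8, 6, 4, 3, 2, 1]; [8, 4, 3, 1]; [6, 2, 1]; [3]; [2]; [1]. Product of hooks = 931627008. So f^λ = 18! / 931627008 = 6402373705728000 / 931627008 = 6872250.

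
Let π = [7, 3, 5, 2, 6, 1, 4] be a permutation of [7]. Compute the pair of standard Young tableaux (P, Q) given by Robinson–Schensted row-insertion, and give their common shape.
P = [1, 4, 6] / [2, 5] / [3] / [7];  Q = [1, 3, 5] / [2, 7] / [4] / [6];  common shape = (3, 2, 1, 1)

Row-insert the values π_1, π_2, … into P one at a time, bumping the leftmost entry strictly greater than the inserted value down to the next row. The recording tableau Q records, in position (i, j), the step at which that cell was added to P.
  Insert 7 (step 1): P = [7];  Q = [1]
  Insert 3 (step 2): P = [3] / [7];  Q = [1] / [2]
  Insert 5 (step 3): P = [3, 5] / [7];  Q = [1, 3] / [2]
  Insert 2 (step 4): P = [2, 5] / [3] / [7];  Q = [1, 3] / [2] / [4]
  Insert 6 (step 5): P = [2, 5, 6] / [3] / [7];  Q = [1, 3, 5] / [2] / [4]
  Insert 1 (step 6): P = [1, 5, 6] / [2] / [3] / [7];  Q = [1, 3, 5] / [2] / [4] / [6]
  Insert 4 (step 7): P = [1, 4, 6] / [2, 5] / [3] / [7];  Q = [1, 3, 5] / [2, 7] / [4] / [6]
Final shape: (3, 2, 1, 1).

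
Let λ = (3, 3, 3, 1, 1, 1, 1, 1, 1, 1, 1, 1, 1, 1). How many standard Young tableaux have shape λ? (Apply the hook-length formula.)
# SYT of shape (3, 3, 3, 1, 1, 1, 1, 1, 1, 1, 1, 1, 1, 1) = 125970

Hook-length formula: f^λ = n! / Π hook(c), product over all cells c of the Young diagram. For λ = (3, 3, 3, 1, 1, 1, 1, 1, 1, 1, 1, 1, 1, 1), n = 20 boxes. Hook lengths by row (left-to-right, top-to-bottom): [16, 4, 3]; [15, 3, 2]; [14, 2, 1]; [11]; [10]; [9]; [8]; [7]; [6]; [5]; [4]; [3]; [2]; [1]. Product of hooks = 19313344512000. So f^λ = 20! / 19313344512000 = 2432902008176640000 / 19313344512000 = 125970.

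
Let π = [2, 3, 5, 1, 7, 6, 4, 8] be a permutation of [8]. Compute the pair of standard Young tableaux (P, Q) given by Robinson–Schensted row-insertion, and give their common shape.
P = [1, 3, 4, 6, 8] / [2, 5] / [7];  Q = [1, 2, 3, 5, 8] / [4, 6] / [7];  common shape = (5, 2, 1)

Row-insert the values π_1, π_2, … into P one at a time, bumping the leftmost entry strictly greater than the inserted value down to the next row. The recording tableau Q records, in position (i, j), the step at which that cell was added to P.
  Insert 2 (step 1): P = [2];  Q = [1]
  Insert 3 (step 2): P = [2, 3];  Q = [1, 2]
  Insert 5 (step 3): P = [2, 3, 5];  Q = [1, 2, 3]
  Insert 1 (step 4): P = [1, 3, 5] / [2];  Q = [1, 2, 3] / [4]
  Insert 7 (step 5): P = [1, 3, 5, 7] / [2];  Q = [1, 2, 3, 5] / [4]
  Insert 6 (step 6): P = [1, 3, 5, 6] / [2, 7];  Q = [1, 2, 3, 5] / [4, 6]
  Insert 4 (step 7): P = [1, 3, 4, 6] / [2, 5] / [7];  Q = [1, 2, 3, 5] / [4, 6] / [7]
  Insert 8 (step 8): P = [1, 3, 4, 6, 8] / [2, 5] / [7];  Q = [1, 2, 3, 5, 8] / [4, 6] / [7]
Final shape: (5, 2, 1).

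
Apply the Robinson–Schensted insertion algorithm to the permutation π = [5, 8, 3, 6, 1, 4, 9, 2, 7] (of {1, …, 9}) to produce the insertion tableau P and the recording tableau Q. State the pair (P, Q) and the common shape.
P = [1, 2, 7] / [3, 4, 9] / [5, 6] / [8];  Q = [1, 2, 7] / [3, 4, 9] / [5, 6] / [8];  common shape = (3, 3, 2, 1)

Row-insert the values π_1, π_2, … into P one at a time, bumping the leftmost entry strictly greater than the inserted value down to the next row. The recording tableau Q records, in position (i, j), the step at which that cell was added to P.
  Insert 5 (step 1): P = [5];  Q = [1]
  Insert 8 (step 2): P = [5, 8];  Q = [1, 2]
  Insert 3 (step 3): P = [3, 8] / [5];  Q = [1, 2] / [3]
  Insert 6 (step 4): P = [3, 6] / [5, 8];  Q = [1, 2] / [3, 4]
  Insert 1 (step 5): P = [1, 6] / [3, 8] / [5];  Q = [1, 2] / [3, 4] / [5]
  Insert 4 (step 6): P = [1, 4] / [3, 6] / [5, 8];  Q = [1, 2] / [3, 4] / [5, 6]
  Insert 9 (step 7): P = [1, 4, 9] / [3, 6] / [5, 8];  Q = [1, 2, 7] / [3, 4] / [5, 6]
  Insert 2 (step 8): P = [1, 2, 9] / [3, 4] / [5, 6] / [8];  Q = [1, 2, 7] / [3, 4] / [5, 6] / [8]
  Insert 7 (step 9): P = [1, 2, 7] / [3, 4, 9] / [5, 6] / [8];  Q = [1, 2, 7] / [3, 4, 9] / [5, 6] / [8]
Final shape: (3, 3, 2, 1).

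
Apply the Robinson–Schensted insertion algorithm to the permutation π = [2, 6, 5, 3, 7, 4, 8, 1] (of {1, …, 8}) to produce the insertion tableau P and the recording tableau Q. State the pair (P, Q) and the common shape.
P = [1, 3, 4, 8] / [2, 7] / [5] / [6];  Q = [1, 2, 5, 7] / [3, 6] / [4] / [8];  common shape = (4, 2, 1, 1)

Row-insert the values π_1, π_2, … into P one at a time, bumping the leftmost entry strictly greater than the inserted value down to the next row. The recording tableau Q records, in position (i, j), the step at which that cell was added to P.
  Insert 2 (step 1): P = [2];  Q = [1]
  Insert 6 (step 2): P = [2, 6];  Q = [1, 2]
  Insert 5 (step 3): P = [2, 5] / [6];  Q = [1, 2] / [3]
  Insert 3 (step 4): P = [2, 3] / [5] / [6];  Q = [1, 2] / [3] / [4]
  Insert 7 (step 5): P = [2, 3, 7] / [5] / [6];  Q = [1, 2, 5] / [3] / [4]
  Insert 4 (step 6): P = [2, 3, 4] / [5, 7] / [6];  Q = [1, 2, 5] / [3, 6] / [4]
  Insert 8 (step 7): P = [2, 3, 4, 8] / [5, 7] / [6];  Q = [1, 2, 5, 7] / [3, 6] / [4]
  Insert 1 (step 8): P = [1, 3, 4, 8] / [2, 7] / [5] / [6];  Q = [1, 2, 5, 7] / [3, 6] / [4] / [8]
Final shape: (4, 2, 1, 1).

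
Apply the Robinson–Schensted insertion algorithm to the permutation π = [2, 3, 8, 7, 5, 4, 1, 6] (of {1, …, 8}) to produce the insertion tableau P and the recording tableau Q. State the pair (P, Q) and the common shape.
P = [1, 3, 4, 6] / [2] / [5] / [7] / [8];  Q = [1, 2, 3, 8] / [4] / [5] / [6] / [7];  common shape = (4, 1, 1, 1, 1)

Row-insert the values π_1, π_2, … into P one at a time, bumping the leftmost entry strictly greater than the inserted value down to the next row. The recording tableau Q records, in position (i, j), the step at which that cell was added to P.
  Insert 2 (step 1): P = [2];  Q = [1]
  Insert 3 (step 2): P = [2, 3];  Q = [1, 2]
  Insert 8 (step 3): P = [2, 3, 8];  Q = [1, 2, 3]
  Insert 7 (step 4): P = [2, 3, 7] / [8];  Q = [1, 2, 3] / [4]
  Insert 5 (step 5): P = [2, 3, 5] / [7] / [8];  Q = [1, 2, 3] / [4] / [5]
  Insert 4 (step 6): P = [2, 3, 4] / [5] / [7] / [8];  Q = [1, 2, 3] / [4] / [5] / [6]
  Insert 1 (step 7): P = [1, 3, 4] / [2] / [5] / [7] / [8];  Q = [1, 2, 3] / [4] / [5] / [6] / [7]
  Insert 6 (step 8): P = [1, 3, 4, 6] / [2] / [5] / [7] / [8];  Q = [1, 2, 3, 8] / [4] / [5] / [6] / [7]
Final shape: (4, 1, 1, 1, 1).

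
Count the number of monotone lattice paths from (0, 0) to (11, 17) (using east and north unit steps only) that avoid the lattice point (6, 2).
Number of paths = 21040068

Total paths from (0, 0) to (11, 17): C(28, 11) = 21474180. Paths through (6, 2): (paths (0, 0) → (6, 2)) × (paths (6, 2) → (11, 17)) = C(8, 6) · C(20, 5) = 28 · 15504 = 434112. Avoidance count = 21474180 − 434112 = 21040068.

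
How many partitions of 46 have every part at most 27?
p(46, parts ≤ 27) = 103961

Use the recurrence p(n, m) = p(n, m−1) + p(n−m, m): either the largest part is < m (count p(n, m−1)) or the largest part is exactly m (remove one copy of m, count p(n−m, m)). With p(0, ·) = 1 this gives p(46, parts ≤ 27) = 103961. (By conjugating Young diagrams, this also counts partitions of 46 into at most 27 parts.)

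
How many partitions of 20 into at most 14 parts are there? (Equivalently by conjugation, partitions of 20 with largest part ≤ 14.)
p(20, parts ≤ 14) = 608

Use the recurrence p(n, m) = p(n, m−1) + p(n−m, m): either the largest part is < m (count p(n, m−1)) or the largest part is exactly m (remove one copy of m, count p(n−m, m)). With p(0, ·) = 1 this gives p(20, parts ≤ 14) = 608. (By conjugating Young diagrams, this also counts partitions of 20 into at most 14 parts.)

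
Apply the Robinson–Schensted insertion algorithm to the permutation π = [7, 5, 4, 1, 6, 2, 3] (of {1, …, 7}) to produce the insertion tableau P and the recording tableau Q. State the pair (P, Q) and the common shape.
P = [1, 2, 3] / [4, 6] / [5] / [7];  Q = [1, 5, 7] / [2, 6] / [3] / [4];  common shape = (3, 2, 1, 1)

Row-insert the values π_1, π_2, … into P one at a time, bumping the leftmost entry strictly greater than the inserted value down to the next row. The recording tableau Q records, in position (i, j), the step at which that cell was added to P.
  Insert 7 (step 1): P = [7];  Q = [1]
  Insert 5 (step 2): P = [5] / [7];  Q = [1] / [2]
  Insert 4 (step 3): P = [4] / [5] / [7];  Q = [1] / [2] / [3]
  Insert 1 (step 4): P = [1] / [4] / [5] / [7];  Q = [1] / [2] / [3] / [4]
  Insert 6 (step 5): P = [1, 6] / [4] / [5] / [7];  Q = [1, 5] / [2] / [3] / [4]
  Insert 2 (step 6): P = [1, 2] / [4, 6] / [5] / [7];  Q = [1, 5] / [2, 6] / [3] / [4]
  Insert 3 (step 7): P = [1, 2, 3] / [4, 6] / [5] / [7];  Q = [1, 5, 7] / [2, 6] / [3] / [4]
Final shape: (3, 2, 1, 1).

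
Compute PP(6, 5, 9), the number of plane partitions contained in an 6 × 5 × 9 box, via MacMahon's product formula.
PP(6, 5, 9) = 72261531710368

Evaluate the triple product over i = 1..6, j = 1..5, k = 1..9. The factors are (2/1) · (3/2) · (4/3) · (5/4) · (6/5) · (7/6) · (8/7) · (9/8) · … (270 factors total). The numerators and denominators telescope so the product is an integer; carrying out the multiplication exactly gives PP(6, 5, 9) = 72261531710368.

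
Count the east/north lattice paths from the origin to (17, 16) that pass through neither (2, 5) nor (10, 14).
Number of paths = 952326894

Inclusion–exclusion. Total paths: C(33, 17) = 1166803110. Through P₁: C(7, 2)·C(26, 15) = 162249360. Through P₂: C(24, 10)·C(9, 7) = 70605216. Since P₁ is strictly southwest of P₂, a monotone path through both must visit P₁ then P₂; paths through both = C(7, 2)·C(17, 8)·C(9, 7) = 18378360. Avoid both = 1166803110 − 162249360 − 70605216 + 18378360 = 952326894.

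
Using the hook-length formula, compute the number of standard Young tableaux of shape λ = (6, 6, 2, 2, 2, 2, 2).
# SYT of shape (6, 6, 2, 2, 2, 2, 2) = 311095512

Hook-length formula: f^λ = n! / Π hook(c), product over all cells c of the Young diagram. For λ = (6, 6, 2, 2, 2, 2, 2), n = 22 boxes. Hook lengths by row (left-to-right, top-to-bottom): [12, 11, 5, 4, 3, 2]; [11, 10, 4, 3, 2, 1]; [6, 5]; [5, 4]; [4, 3]; [3, 2]; [2, 1]. Product of hooks = 3613040640000. So f^λ = 22! / 3613040640000 = 1124000727777607680000 / 3613040640000 = 311095512.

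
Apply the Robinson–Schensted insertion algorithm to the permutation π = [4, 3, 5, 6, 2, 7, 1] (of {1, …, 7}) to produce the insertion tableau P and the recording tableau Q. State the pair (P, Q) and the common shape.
P = [1, 5, 6, 7] / [2] / [3] / [4];  Q = [1, 3, 4, 6] / [2] / [5] / [7];  common shape = (4, 1, 1, 1)

Row-insert the values π_1, π_2, … into P one at a time, bumping the leftmost entry strictly greater than the inserted value down to the next row. The recording tableau Q records, in position (i, j), the step at which that cell was added to P.
  Insert 4 (step 1): P = [4];  Q = [1]
  Insert 3 (step 2): P = [3] / [4];  Q = [1] / [2]
  Insert 5 (step 3): P = [3, 5] / [4];  Q = [1, 3] / [2]
  Insert 6 (step 4): P = [3, 5, 6] / [4];  Q = [1, 3, 4] / [2]
  Insert 2 (step 5): P = [2, 5, 6] / [3] / [4];  Q = [1, 3, 4] / [2] / [5]
  Insert 7 (step 6): P = [2, 5, 6, 7] / [3] / [4];  Q = [1, 3, 4, 6] / [2] / [5]
  Insert 1 (step 7): P = [1, 5, 6, 7] / [2] / [3] / [4];  Q = [1, 3, 4, 6] / [2] / [5] / [7]
Final shape: (4, 1, 1, 1).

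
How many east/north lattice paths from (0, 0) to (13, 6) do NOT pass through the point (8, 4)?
Number of paths = 16737

Total paths from (0, 0) to (13, 6): C(19, 13) = 27132. Paths through (8, 4): (paths (0, 0) → (8, 4)) × (paths (8, 4) → (13, 6)) = C(12, 8) · C(7, 5) = 495 · 21 = 10395. Avoidance count = 27132 − 10395 = 16737.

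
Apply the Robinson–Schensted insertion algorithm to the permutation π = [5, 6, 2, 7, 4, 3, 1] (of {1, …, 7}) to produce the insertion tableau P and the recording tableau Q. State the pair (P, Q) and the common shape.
P = [1, 3, 7] / [2, 6] / [4] / [5];  Q = [1, 2, 4] / [3, 5] / [6] / [7];  common shape = (3, 2, 1, 1)

Row-insert the values π_1, π_2, … into P one at a time, bumping the leftmost entry strictly greater than the inserted value down to the next row. The recording tableau Q records, in position (i, j), the step at which that cell was added to P.
  Insert 5 (step 1): P = [5];  Q = [1]
  Insert 6 (step 2): P = [5, 6];  Q = [1, 2]
  Insert 2 (step 3): P = [2, 6] / [5];  Q = [1, 2] / [3]
  Insert 7 (step 4): P = [2, 6, 7] / [5];  Q = [1, 2, 4] / [3]
  Insert 4 (step 5): P = [2, 4, 7] / [5, 6];  Q = [1, 2, 4] / [3, 5]
  Insert 3 (step 6): P = [2, 3, 7] / [4, 6] / [5];  Q = [1, 2, 4] / [3, 5] / [6]
  Insert 1 (step 7): P = [1, 3, 7] / [2, 6] / [4] / [5];  Q = [1, 2, 4] / [3, 5] / [6] / [7]
Final shape: (3, 2, 1, 1).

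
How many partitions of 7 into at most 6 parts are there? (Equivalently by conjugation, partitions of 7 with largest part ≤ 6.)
p(7, parts ≤ 6) = 14

Partitions of 7 with all parts ≤ 6: 6+1, 5+2, 5+1+1, 4+3, 4+2+1, 4+1+1+1, 3+3+1, 3+2+2, 3+2+1+1, 3+1+1+1+1, 2+2+2+1, 2+2+1+1+1, 2+1+1+1+1+1, 1+1+1+1+1+1+1. Count = 14.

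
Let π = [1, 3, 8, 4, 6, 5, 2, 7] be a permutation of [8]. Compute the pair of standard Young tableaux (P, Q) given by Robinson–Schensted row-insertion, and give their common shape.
P = [1, 2, 4, 5, 7] / [3] / [6] / [8];  Q = [1, 2, 3, 5, 8] / [4] / [6] / [7];  common shape = (5, 1, 1, 1)

Row-insert the values π_1, π_2, … into P one at a time, bumping the leftmost entry strictly greater than the inserted value down to the next row. The recording tableau Q records, in position (i, j), the step at which that cell was added to P.
  Insert 1 (step 1): P = [1];  Q = [1]
  Insert 3 (step 2): P = [1, 3];  Q = [1, 2]
  Insert 8 (step 3): P = [1, 3, 8];  Q = [1, 2, 3]
  Insert 4 (step 4): P = [1, 3, 4] / [8];  Q = [1, 2, 3] / [4]
  Insert 6 (step 5): P = [1, 3, 4, 6] / [8];  Q = [1, 2, 3, 5] / [4]
  Insert 5 (step 6): P = [1, 3, 4, 5] / [6] / [8];  Q = [1, 2, 3, 5] / [4] / [6]
  Insert 2 (step 7): P = [1, 2, 4, 5] / [3] / [6] / [8];  Q = [1, 2, 3, 5] / [4] / [6] / [7]
  Insert 7 (step 8): P = [1, 2, 4, 5, 7] / [3] / [6] / [8];  Q = [1, 2, 3, 5, 8] / [4] / [6] / [7]
Final shape: (5, 1, 1, 1).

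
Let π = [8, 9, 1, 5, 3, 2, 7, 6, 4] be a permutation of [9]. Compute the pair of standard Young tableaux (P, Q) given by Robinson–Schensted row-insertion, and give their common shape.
P = [1, 2, 4] / [3, 6] / [5, 7] / [8, 9];  Q = [1, 2, 7] / [3, 4] / [5, 8] / [6, 9];  common shape = (3, 2, 2, 2)

Row-insert the values π_1, π_2, … into P one at a time, bumping the leftmost entry strictly greater than the inserted value down to the next row. The recording tableau Q records, in position (i, j), the step at which that cell was added to P.
  Insert 8 (step 1): P = [8];  Q = [1]
  Insert 9 (step 2): P = [8, 9];  Q = [1, 2]
  Insert 1 (step 3): P = [1, 9] / [8];  Q = [1, 2] / [3]
  Insert 5 (step 4): P = [1, 5] / [8, 9];  Q = [1, 2] / [3, 4]
  Insert 3 (step 5): P = [1, 3] / [5, 9] / [8];  Q = [1, 2] / [3, 4] / [5]
  Insert 2 (step 6): P = [1, 2] / [3, 9] / [5] / [8];  Q = [1, 2] / [3, 4] / [5] / [6]
  Insert 7 (step 7): P = [1, 2, 7] / [3, 9] / [5] / [8];  Q = [1, 2, 7] / [3, 4] / [5] / [6]
  Insert 6 (step 8): P = [1, 2, 6] / [3, 7] / [5, 9] / [8];  Q = [1, 2, 7] / [3, 4] / [5, 8] / [6]
  Insert 4 (step 9): P = [1, 2, 4] / [3, 6] / [5, 7] / [8, 9];  Q = [1, 2, 7] / [3, 4] / [5, 8] / [6, 9]
Final shape: (3, 2, 2, 2).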